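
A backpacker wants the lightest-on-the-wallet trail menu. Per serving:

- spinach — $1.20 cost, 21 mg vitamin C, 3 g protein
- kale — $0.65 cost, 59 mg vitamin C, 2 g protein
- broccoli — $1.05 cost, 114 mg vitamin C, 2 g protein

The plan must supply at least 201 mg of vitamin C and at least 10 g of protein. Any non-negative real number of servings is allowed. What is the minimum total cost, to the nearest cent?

spinach only: max(201/21, 10/3) = 9.571 servings → $11.49.
kale only: max(201/59, 10/2) = 5 servings → $3.25.
broccoli only: max(201/114, 10/2) = 5 servings → $5.25.
spinach + kale with both tight: 1.393 servings and 2.911 servings → $3.56.
spinach + broccoli with both tight: 2.46 servings and 1.31 servings → $4.33.
kale + broccoli with both targets exact would need a negative amount; discard.
The minimum over all feasible corners is $3.25.

$3.25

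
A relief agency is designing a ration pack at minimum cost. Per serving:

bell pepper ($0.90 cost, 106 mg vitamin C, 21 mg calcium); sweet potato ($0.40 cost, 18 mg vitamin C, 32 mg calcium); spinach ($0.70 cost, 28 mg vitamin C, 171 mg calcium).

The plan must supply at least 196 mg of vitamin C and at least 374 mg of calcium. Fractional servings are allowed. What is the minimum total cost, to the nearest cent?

A basic optimal solution has at most two foods positive. Try each food alone and each pair with both targets met exactly.
bell pepper only: max(196/106, 374/21) = 17.81 servings → $16.03.
sweet potato only: max(196/18, 374/32) = 11.69 servings → $4.67.
spinach only: max(196/28, 374/171) = 7 servings → $4.90.
bell pepper + sweet potato with both targets exact would need a negative amount; discard.
bell pepper + spinach with both tight: 1.314 servings and 2.026 servings → $2.60.
sweet potato + spinach with both tight: 10.56 servings and 0.2108 servings → $4.37.
Cheapest feasible corner: $2.60.

$2.60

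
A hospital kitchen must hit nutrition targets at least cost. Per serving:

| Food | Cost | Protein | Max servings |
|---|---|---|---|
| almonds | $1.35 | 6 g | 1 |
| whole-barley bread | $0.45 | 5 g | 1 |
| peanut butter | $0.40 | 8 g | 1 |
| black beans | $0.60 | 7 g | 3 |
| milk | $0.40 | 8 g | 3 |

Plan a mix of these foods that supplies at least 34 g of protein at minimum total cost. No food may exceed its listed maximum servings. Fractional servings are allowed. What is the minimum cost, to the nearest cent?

Cost per g of protein: peanut butter $0.0500, milk $0.0500, black beans $0.0857, whole-barley bread $0.0900, almonds $0.2250.
Take 1 serving of peanut butter: +8.0 g protein for $0.40 (total $0.40, still need 26.0 g).
Take 3 servings of milk: +24.0 g protein for $1.20 (total $1.60, still need 2.0 g).
Take 0.2857 servings of black beans: +2.0 g protein for $0.17 (total $1.77, still need 0.0 g).
Filling from the cheapest source first is optimal under one linear minimum: $1.77.

$1.77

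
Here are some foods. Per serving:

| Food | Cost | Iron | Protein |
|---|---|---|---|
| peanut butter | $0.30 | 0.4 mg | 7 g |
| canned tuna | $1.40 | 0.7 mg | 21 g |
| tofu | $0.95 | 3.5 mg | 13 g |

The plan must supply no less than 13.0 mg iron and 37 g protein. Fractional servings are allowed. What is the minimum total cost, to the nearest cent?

peanut butter only: max(13.0/0.4, 37/7) = 32.5 servings → $9.75.
canned tuna only: max(13.0/0.7, 37/21) = 18.57 servings → $26.00.
tofu only: max(13.0/3.5, 37/13) = 3.714 servings → $3.53.
peanut butter + canned tuna: the both-tight solution has a negative serving — not a feasible corner.
peanut butter + tofu: the both-tight solution has a negative serving — not a feasible corner.
canned tuna + tofu: intersection lies outside the first quadrant.
So the least-cost plan costs $3.53.

$3.53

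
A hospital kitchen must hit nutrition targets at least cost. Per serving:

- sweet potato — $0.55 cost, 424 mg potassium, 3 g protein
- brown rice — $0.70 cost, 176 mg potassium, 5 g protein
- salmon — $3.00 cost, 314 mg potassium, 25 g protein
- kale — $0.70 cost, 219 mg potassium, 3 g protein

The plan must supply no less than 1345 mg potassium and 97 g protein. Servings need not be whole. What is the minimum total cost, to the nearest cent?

An LP optimum is at a vertex; with two nutrient constraints at most two foods are used. Check each candidate.
sweet potato only: max(1345/424, 97/3) = 32.33 servings → $17.78.
brown rice only: max(1345/176, 97/5) = 19.4 servings → $13.58.
salmon only: max(1345/314, 97/25) = 4.283 servings → $12.85.
kale only: max(1345/219, 97/3) = 32.33 servings → $22.63.
sweet potato + brown rice with both targets exact would need a negative amount; discard.
sweet potato + salmon with both tight: 0.3279 servings and 3.841 servings → $11.70.
sweet potato + kale: the both-tight solution has a negative serving — not a feasible corner.
brown rice + salmon with both tight: 1.119 servings and 3.656 servings → $11.75.
brown rice + kale: intersection lies outside the first quadrant.
salmon + kale with both tight: 3.796 servings and 0.6987 servings → $11.88.
The minimum over all feasible corners is $11.70.

$11.70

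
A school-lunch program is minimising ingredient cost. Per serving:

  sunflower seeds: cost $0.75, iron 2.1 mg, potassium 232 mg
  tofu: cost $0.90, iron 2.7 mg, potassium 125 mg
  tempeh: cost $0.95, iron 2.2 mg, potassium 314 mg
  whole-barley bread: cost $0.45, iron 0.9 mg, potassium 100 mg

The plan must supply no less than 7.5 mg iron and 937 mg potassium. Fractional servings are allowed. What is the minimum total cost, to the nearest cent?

A basic optimal solution has at most two foods positive. Try each food alone and each pair with both targets met exactly.
sunflower seeds only: max(7.5/2.1, 937/232) = 4.039 servings → $3.03.
tofu only: max(7.5/2.7, 937/125) = 7.496 servings → $6.75.
tempeh only: max(7.5/2.2, 937/314) = 3.409 servings → $3.24.
whole-barley bread only: max(7.5/0.9, 937/100) = 9.37 servings → $4.22.
sunflower seeds + tofu with both targets exact would need a negative amount; discard.
sunflower seeds + tempeh with both tight: 1.97 servings and 1.528 servings → $2.93.
sunflower seeds + whole-barley bread: the both-tight solution has a negative serving — not a feasible corner.
tofu + tempeh with both tight: 0.5126 servings and 2.78 servings → $3.10.
tofu + whole-barley bread: intersection lies outside the first quadrant.
tempeh + whole-barley bread with both tight: 1.49 servings and 4.69 servings → $3.53.
So the least-cost plan costs $2.93.

$2.93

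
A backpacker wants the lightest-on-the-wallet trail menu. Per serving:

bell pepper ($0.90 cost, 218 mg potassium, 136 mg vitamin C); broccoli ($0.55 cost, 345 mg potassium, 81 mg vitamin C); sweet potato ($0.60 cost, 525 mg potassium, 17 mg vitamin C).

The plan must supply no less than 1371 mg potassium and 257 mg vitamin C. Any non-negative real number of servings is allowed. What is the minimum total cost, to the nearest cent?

$2.04

bell pepper only: max(1371/218, 257/136) = 6.289 servings → $5.66.
broccoli only: max(1371/345, 257/81) = 3.974 servings → $2.19.
sweet potato only: max(1371/525, 257/17) = 15.12 servings → $9.07.
bell pepper + broccoli: the both-tight solution has a negative serving — not a feasible corner.
bell pepper + sweet potato with both tight: 1.649 servings and 1.927 servings → $2.64.
broccoli + sweet potato with both tight: 3.045 servings and 0.6106 servings → $2.04.
Cheapest feasible corner: $2.04.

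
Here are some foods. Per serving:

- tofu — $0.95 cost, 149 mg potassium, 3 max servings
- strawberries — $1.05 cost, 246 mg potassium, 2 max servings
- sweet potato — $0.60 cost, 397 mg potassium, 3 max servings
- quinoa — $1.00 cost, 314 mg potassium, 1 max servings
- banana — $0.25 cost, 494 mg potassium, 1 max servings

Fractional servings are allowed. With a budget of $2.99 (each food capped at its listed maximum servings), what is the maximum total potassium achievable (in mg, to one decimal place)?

Potassium per dollar: banana 1976, sweet potato 661.7, quinoa 314, strawberries 234.3, tofu 156.8.
Take 1 serving of banana: spends $0.25, +494.0 mg potassium (running total 494.0 mg).
Take 3 servings of sweet potato: spends $1.80, +1191.0 mg potassium (running total 1685.0 mg).
Take 0.94 servings of quinoa: spends $0.94, +295.2 mg potassium (running total 1980.2 mg).
Greedy by best ratio exhausts the cost allowance optimally: 1980.2 mg.

1980.2 mg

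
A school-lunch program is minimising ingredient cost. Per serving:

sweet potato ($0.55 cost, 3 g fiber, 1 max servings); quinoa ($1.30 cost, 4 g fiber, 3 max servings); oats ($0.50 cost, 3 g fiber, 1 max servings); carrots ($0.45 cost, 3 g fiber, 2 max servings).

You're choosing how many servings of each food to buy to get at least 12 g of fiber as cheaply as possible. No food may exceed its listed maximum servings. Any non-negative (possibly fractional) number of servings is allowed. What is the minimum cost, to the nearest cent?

$1.95

Cost per g of fiber: carrots $0.1500, oats $0.1667, sweet potato $0.1833, quinoa $0.3250.
Take 2 servings of carrots: +6.0 g fiber for $0.90 (total $0.90, still need 6.0 g).
Take 1 serving of oats: +3.0 g fiber for $0.50 (total $1.40, still need 3.0 g).
Take 1 serving of sweet potato: +3.0 g fiber for $0.55 (total $1.95, still need 0.0 g).
Filling from the cheapest source first is optimal under one linear minimum: $1.95.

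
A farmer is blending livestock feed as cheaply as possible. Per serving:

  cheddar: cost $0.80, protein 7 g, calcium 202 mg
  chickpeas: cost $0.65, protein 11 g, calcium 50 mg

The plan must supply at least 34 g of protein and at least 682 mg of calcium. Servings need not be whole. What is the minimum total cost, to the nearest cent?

$3.21

cheddar only: max(34/7, 682/202) = 4.857 servings → $3.89.
chickpeas only: max(34/11, 682/50) = 13.64 servings → $8.87.
cheddar + chickpeas with both tight: 3.099 servings and 1.119 servings → $3.21.
So the least-cost plan costs $3.21.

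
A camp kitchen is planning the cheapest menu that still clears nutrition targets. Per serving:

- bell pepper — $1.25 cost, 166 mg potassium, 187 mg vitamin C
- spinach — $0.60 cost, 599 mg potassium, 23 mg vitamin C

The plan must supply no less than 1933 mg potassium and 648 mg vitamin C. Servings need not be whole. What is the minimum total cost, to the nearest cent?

$5.38

Check every corner: each single food scaled to meet both minima, and each pair solved so both constraints bind.
bell pepper only: max(1933/166, 648/187) = 11.64 servings → $14.56.
spinach only: max(1933/599, 648/23) = 28.17 servings → $16.90.
bell pepper + spinach with both tight: 3.177 servings and 2.347 servings → $5.38.
So the least-cost plan costs $5.38.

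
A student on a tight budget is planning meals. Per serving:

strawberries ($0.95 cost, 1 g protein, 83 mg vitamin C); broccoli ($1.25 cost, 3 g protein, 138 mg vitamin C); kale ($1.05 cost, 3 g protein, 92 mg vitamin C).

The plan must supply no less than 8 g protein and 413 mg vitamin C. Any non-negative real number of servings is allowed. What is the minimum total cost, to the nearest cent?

Compare the cost at each extreme point of the feasible region.
strawberries only: max(8/1, 413/83) = 8 servings → $7.60.
broccoli only: max(8/3, 413/138) = 2.993 servings → $3.74.
kale only: max(8/3, 413/92) = 4.489 servings → $4.71.
strawberries + broccoli with both tight: 1.216 servings and 2.261 servings → $3.98.
strawberries + kale with both tight: 3.204 servings and 1.599 servings → $4.72.
broccoli + kale: intersection lies outside the first quadrant.
The minimum over all feasible corners is $3.74.

$3.74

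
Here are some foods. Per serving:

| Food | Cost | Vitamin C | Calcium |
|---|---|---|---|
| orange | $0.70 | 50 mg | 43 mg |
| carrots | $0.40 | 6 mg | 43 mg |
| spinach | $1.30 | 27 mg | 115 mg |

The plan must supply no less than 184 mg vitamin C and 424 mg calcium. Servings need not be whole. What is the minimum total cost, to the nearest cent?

Compare the cost at each extreme point of the feasible region.
orange only: max(184/50, 424/43) = 9.86 servings → $6.90.
carrots only: max(184/6, 424/43) = 30.67 servings → $12.27.
spinach only: max(184/27, 424/115) = 6.815 servings → $8.86.
orange + carrots with both tight: 2.837 servings and 7.023 servings → $4.80.
orange + spinach with both tight: 2.116 servings and 2.896 servings → $5.25.
carrots + spinach with both targets exact would need a negative amount; discard.
Cheapest feasible corner: $4.80.

$4.80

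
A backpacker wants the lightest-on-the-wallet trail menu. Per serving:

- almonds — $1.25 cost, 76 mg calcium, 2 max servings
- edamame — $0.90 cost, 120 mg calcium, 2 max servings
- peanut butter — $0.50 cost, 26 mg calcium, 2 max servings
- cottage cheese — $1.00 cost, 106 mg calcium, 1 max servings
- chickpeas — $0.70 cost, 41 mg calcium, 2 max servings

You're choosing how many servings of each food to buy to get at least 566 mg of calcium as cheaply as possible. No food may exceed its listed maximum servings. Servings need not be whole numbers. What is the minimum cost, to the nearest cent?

$6.46

Cost per mg of calcium: edamame $0.0075, cottage cheese $0.0094, almonds $0.0164, chickpeas $0.0171, peanut butter $0.0192.
Take 2 servings of edamame: +240.0 mg calcium for $1.80 (total $1.80, still need 326.0 mg).
Take 1 serving of cottage cheese: +106.0 mg calcium for $1.00 (total $2.80, still need 220.0 mg).
Take 2 servings of almonds: +152.0 mg calcium for $2.50 (total $5.30, still need 68.0 mg).
Take 1.659 servings of chickpeas: +68.0 mg calcium for $1.16 (total $6.46, still need 0.0 mg).
Greedy by cheapest-per-mg is optimal for a single linear constraint, so the minimum cost is $6.46.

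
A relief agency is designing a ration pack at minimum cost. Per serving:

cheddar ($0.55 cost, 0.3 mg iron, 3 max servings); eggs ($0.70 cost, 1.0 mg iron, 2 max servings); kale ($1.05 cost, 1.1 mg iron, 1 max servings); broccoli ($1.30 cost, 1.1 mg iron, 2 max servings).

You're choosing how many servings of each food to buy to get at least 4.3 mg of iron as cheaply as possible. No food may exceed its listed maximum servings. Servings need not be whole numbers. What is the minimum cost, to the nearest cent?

$3.87

Cost per mg of iron: eggs $0.7000, kale $0.9545, broccoli $1.1818, cheddar $1.8333.
Take 2 servings of eggs: +2.0 mg iron for $1.40 (total $1.40, still need 2.3 mg).
Take 1 serving of kale: +1.1 mg iron for $1.05 (total $2.45, still need 1.2 mg).
Take 1.091 servings of broccoli: +1.2 mg iron for $1.42 (total $3.87, still need 0.0 mg).
Greedy by cheapest-per-mg is optimal for a single linear constraint, so the minimum cost is $3.87.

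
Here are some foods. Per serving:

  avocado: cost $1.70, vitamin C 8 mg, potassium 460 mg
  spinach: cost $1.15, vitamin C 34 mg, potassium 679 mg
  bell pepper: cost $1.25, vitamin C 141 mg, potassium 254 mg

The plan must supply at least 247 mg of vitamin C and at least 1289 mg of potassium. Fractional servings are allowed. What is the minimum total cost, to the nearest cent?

$3.35

Minimising a linear cost over {vitamin C ≥ 247, potassium ≥ 1289, servings ≥ 0} — the optimum is at a vertex, using one or two foods.
avocado only: max(247/8, 1289/460) = 30.88 servings → $52.49.
spinach only: max(247/34, 1289/679) = 7.265 servings → $8.35.
bell pepper only: max(247/141, 1289/254) = 5.075 servings → $6.34.
avocado + spinach: the both-tight solution has a negative serving — not a feasible corner.
avocado + bell pepper with both tight: 1.894 servings and 1.644 servings → $5.28.
spinach + bell pepper with both tight: 1.366 servings and 1.422 servings → $3.35.
So the least-cost plan costs $3.35.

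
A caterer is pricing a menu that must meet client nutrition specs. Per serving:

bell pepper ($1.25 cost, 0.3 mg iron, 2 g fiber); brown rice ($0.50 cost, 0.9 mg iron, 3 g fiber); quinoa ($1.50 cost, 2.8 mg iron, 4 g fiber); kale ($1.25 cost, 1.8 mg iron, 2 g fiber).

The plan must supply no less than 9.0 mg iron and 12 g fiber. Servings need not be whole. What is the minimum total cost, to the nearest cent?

bell pepper only: max(9.0/0.3, 12/2) = 30 servings → $37.50.
brown rice only: max(9.0/0.9, 12/3) = 10 servings → $5.00.
quinoa only: max(9.0/2.8, 12/4) = 3.214 servings → $4.82.
kale only: max(9.0/1.8, 12/2) = 6 servings → $7.50.
bell pepper + brown rice: intersection lies outside the first quadrant.
bell pepper + quinoa: the both-tight solution has a negative serving — not a feasible corner.
bell pepper + kale with both tight: 1.2 servings and 4.8 servings → $7.50.
brown rice + quinoa with both targets exact would need a negative amount; discard.
brown rice + kale with both tight: 1 serving and 4.5 servings → $6.12.
quinoa + kale with both tight: 2.25 servings and 1.5 servings → $5.25.
So the least-cost plan costs $4.82.

$4.82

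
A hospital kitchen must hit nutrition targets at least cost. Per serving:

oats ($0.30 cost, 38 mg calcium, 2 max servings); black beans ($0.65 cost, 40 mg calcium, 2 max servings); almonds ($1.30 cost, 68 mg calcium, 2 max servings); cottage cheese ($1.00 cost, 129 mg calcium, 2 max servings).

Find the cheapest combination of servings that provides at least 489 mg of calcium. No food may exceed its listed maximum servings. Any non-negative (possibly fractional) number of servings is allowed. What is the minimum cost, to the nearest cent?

$5.33

Cost per mg of calcium: cottage cheese $0.0078, oats $0.0079, black beans $0.0163, almonds $0.0191.
Take 2 servings of cottage cheese: +258.0 mg calcium for $2.00 (total $2.00, still need 231.0 mg).
Take 2 servings of oats: +76.0 mg calcium for $0.60 (total $2.60, still need 155.0 mg).
Take 2 servings of black beans: +80.0 mg calcium for $1.30 (total $3.90, still need 75.0 mg).
Take 1.103 servings of almonds: +75.0 mg calcium for $1.43 (total $5.33, still need 0.0 mg).
Greedy by cheapest-per-mg is optimal for a single linear constraint, so the minimum cost is $5.33.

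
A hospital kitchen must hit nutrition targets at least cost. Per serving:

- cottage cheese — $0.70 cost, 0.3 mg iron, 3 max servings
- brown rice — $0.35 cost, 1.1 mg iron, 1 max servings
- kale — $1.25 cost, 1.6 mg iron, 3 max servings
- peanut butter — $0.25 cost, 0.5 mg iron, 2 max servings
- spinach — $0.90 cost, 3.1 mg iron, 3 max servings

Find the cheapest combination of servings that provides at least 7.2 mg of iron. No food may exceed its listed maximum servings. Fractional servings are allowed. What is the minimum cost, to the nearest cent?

$2.09

Cost per mg of iron: spinach $0.2903, brown rice $0.3182, peanut butter $0.5000, kale $0.7812, cottage cheese $2.3333.
Take 2.323 servings of spinach: +7.2 mg iron for $2.09 (total $2.09, still need 0.0 mg).
Greedy by cheapest-per-mg is optimal for a single linear constraint, so the minimum cost is $2.09.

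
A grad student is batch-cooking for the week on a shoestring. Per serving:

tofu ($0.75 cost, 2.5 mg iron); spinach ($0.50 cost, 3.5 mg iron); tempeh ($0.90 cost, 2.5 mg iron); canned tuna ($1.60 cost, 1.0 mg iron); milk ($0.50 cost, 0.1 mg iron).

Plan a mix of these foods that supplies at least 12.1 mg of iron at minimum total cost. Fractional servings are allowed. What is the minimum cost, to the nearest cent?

$1.73

Cost per mg of iron: spinach $0.1429, tofu $0.3000, tempeh $0.3600, canned tuna $1.6000, milk $5.0000.
With no serving limits, use only spinach: 12.1 mg / 3.5 mg = 3.457 servings × $0.50 = $1.73.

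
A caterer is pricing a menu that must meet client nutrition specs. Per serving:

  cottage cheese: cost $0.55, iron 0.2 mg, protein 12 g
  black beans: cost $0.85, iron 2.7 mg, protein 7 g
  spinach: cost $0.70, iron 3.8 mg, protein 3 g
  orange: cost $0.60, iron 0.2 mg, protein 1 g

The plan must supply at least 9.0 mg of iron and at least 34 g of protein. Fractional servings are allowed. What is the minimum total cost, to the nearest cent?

$2.82

cottage cheese only: max(9.0/0.2, 34/12) = 45 servings → $24.75.
black beans only: max(9.0/2.7, 34/7) = 4.857 servings → $4.13.
spinach only: max(9.0/3.8, 34/3) = 11.33 servings → $7.93.
orange only: max(9.0/0.2, 34/1) = 45 servings → $27.00.
cottage cheese + black beans with both tight: 0.929 servings and 3.265 servings → $3.29.
cottage cheese + spinach with both tight: 2.271 servings and 2.249 servings → $2.82.
cottage cheese + orange: the both-tight solution has a negative serving — not a feasible corner.
black beans + spinach: intersection lies outside the first quadrant.
black beans + orange with both tight: 1.692 servings and 22.15 servings → $14.73.
spinach + orange with both tight: 0.6875 servings and 31.94 servings → $19.64.
So the least-cost plan costs $2.82.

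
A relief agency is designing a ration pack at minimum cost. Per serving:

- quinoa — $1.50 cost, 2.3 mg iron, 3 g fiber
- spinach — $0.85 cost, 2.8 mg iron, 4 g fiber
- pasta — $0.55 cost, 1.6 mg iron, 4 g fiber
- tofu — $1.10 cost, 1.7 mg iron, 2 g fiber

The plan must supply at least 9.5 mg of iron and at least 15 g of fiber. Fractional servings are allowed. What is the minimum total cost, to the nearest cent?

quinoa only: max(9.5/2.3, 15/3) = 5 servings → $7.50.
spinach only: max(9.5/2.8, 15/4) = 3.75 servings → $3.19.
pasta only: max(9.5/1.6, 15/4) = 5.938 servings → $3.27.
tofu only: max(9.5/1.7, 15/2) = 7.5 servings → $8.25.
quinoa + spinach: the both-tight solution has a negative serving — not a feasible corner.
quinoa + pasta with both tight: 3.182 servings and 1.364 servings → $5.52.
quinoa + tofu: the both-tight solution has a negative serving — not a feasible corner.
spinach + pasta with both tight: 2.917 servings and 0.8333 servings → $2.94.
spinach + tofu: intersection lies outside the first quadrant.
pasta + tofu with both tight: 1.806 servings and 3.889 servings → $5.27.
Cheapest feasible corner: $2.94.

$2.94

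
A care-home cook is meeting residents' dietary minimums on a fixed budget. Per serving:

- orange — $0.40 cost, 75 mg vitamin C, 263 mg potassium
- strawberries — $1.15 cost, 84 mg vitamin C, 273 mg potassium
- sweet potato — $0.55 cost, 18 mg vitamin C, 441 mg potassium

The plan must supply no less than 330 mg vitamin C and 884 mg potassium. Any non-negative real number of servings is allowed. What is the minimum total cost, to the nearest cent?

Check every corner: each single food scaled to meet both minima, and each pair solved so both constraints bind.
orange only: max(330/75, 884/263) = 4.4 servings → $1.76.
strawberries only: max(330/84, 884/273) = 3.929 servings → $4.52.
sweet potato only: max(330/18, 884/441) = 18.33 servings → $10.08.
orange + strawberries: the both-tight solution has a negative serving — not a feasible corner.
orange + sweet potato with both targets exact would need a negative amount; discard.
strawberries + sweet potato: the both-tight solution has a negative serving — not a feasible corner.
So the least-cost plan costs $1.76.

$1.76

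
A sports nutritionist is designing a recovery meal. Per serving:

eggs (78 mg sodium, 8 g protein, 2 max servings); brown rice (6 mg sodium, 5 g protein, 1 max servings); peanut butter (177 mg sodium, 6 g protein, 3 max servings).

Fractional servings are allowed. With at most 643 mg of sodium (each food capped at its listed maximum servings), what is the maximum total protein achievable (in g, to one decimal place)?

37.3 g

Protein per mg sodium: brown rice 0.8333, eggs 0.1026, peanut butter 0.0339.
Take 1 serving of brown rice: uses 6 mg sodium, +5.0 g protein (running total 5.0 g).
Take 2 servings of eggs: uses 156 mg sodium, +16.0 g protein (running total 21.0 g).
Take 2.718 servings of peanut butter: uses 481 mg sodium, +16.3 g protein (running total 37.3 g).
Filling greedily by protein-per-mg sodium is optimal for one linear limit, giving 37.3 g.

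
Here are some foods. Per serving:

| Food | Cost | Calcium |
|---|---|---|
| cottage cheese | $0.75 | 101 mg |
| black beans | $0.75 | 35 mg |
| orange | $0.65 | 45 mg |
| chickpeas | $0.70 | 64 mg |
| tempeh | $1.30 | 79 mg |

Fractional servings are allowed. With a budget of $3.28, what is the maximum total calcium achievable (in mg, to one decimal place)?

441.7 mg

Calcium per dollar: cottage cheese 134.7, chickpeas 91.43, orange 69.23, tempeh 60.77, black beans 46.67.
With no serving limits, spend the whole cost allowance on cottage cheese: $3.28 / $0.75 × 101 mg = 441.7 mg.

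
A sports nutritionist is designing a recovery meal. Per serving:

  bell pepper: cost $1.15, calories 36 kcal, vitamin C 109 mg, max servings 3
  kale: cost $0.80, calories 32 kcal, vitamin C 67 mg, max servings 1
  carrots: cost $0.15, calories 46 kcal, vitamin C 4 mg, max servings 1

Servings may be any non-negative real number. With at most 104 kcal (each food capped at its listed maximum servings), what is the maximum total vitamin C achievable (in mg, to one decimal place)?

Vitamin C per kcal: bell pepper 3.028, kale 2.094, carrots 0.08696.
Take 2.889 servings of bell pepper: uses 104 kcal, +314.9 mg vitamin C (running total 314.9 mg).
Greedy by best ratio exhausts the calories allowance optimally: 314.9 mg.

314.9 mg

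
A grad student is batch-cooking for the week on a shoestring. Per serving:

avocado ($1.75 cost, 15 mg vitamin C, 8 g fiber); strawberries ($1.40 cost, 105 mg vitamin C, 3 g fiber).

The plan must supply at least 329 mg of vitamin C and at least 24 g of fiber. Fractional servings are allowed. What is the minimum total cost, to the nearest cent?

Compare the cost at each extreme point of the feasible region.
avocado only: max(329/15, 24/8) = 21.93 servings → $38.38.
strawberries only: max(329/105, 24/3) = 8 servings → $11.20.
avocado + strawberries with both tight: 1.928 servings and 2.858 servings → $7.38.
The minimum over all feasible corners is $7.38.

$7.38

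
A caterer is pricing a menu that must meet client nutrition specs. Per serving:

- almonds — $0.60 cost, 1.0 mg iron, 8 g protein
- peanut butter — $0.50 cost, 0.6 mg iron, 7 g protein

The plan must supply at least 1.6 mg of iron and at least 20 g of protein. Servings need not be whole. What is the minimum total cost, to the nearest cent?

$1.43

For a min-cost LP with two ≥-constraints, a basic feasible solution has at most two positive variables.
almonds only: max(1.6/1.0, 20/8) = 2.5 servings → $1.50.
peanut butter only: max(1.6/0.6, 20/7) = 2.857 servings → $1.43.
almonds + peanut butter: intersection lies outside the first quadrant.
Cheapest feasible corner: $1.43.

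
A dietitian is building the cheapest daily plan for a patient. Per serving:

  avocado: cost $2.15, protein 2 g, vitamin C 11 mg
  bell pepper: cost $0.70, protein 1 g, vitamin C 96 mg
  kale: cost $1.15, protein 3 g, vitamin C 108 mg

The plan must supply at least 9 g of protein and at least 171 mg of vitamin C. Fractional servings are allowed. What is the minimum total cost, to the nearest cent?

An LP optimum is at a vertex; with two nutrient constraints at most two foods are used. Check each candidate.
avocado only: max(9/2, 171/11) = 15.55 servings → $33.42.
bell pepper only: max(9/1, 171/96) = 9 servings → $6.30.
kale only: max(9/3, 171/108) = 3 servings → $3.45.
avocado + bell pepper with both tight: 3.829 servings and 1.343 servings → $9.17.
avocado + kale with both tight: 2.508 servings and 1.328 servings → $6.92.
bell pepper + kale with both targets exact would need a negative amount; discard.
Cheapest feasible corner: $3.45.

$3.45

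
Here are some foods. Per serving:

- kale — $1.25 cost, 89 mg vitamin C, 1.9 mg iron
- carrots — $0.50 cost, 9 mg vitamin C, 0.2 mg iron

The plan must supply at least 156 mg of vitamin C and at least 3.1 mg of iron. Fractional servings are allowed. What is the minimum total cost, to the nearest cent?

$2.19

Two binding constraints pin down two serving amounts, so the optimal mix uses at most two foods. The candidates are each food alone (scaled to the tighter of vitamin C/iron) and each pair with both constraints tight.
kale only: max(156/89, 3.1/1.9) = 1.753 servings → $2.19.
carrots only: max(156/9, 3.1/0.2) = 17.33 servings → $8.67.
kale + carrots with both targets exact would need a negative amount; discard.
Cheapest feasible corner: $2.19.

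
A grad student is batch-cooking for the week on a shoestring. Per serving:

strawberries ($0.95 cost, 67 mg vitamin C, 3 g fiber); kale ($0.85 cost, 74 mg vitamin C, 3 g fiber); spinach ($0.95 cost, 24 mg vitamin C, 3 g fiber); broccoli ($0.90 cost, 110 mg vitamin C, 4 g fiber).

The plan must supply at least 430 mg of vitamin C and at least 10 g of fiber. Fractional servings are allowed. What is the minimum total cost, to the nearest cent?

The cheapest plan sits at a corner of the feasible region — with two constraints it uses at most two foods.
strawberries only: max(430/67, 10/3) = 6.418 servings → $6.10.
kale only: max(430/74, 10/3) = 5.811 servings → $4.94.
spinach only: max(430/24, 10/3) = 17.92 servings → $17.02.
broccoli only: max(430/110, 10/4) = 3.909 servings → $3.52.
strawberries + kale with both targets exact would need a negative amount; discard.
strawberries + spinach with both targets exact would need a negative amount; discard.
strawberries + broccoli: intersection lies outside the first quadrant.
kale + spinach: the both-tight solution has a negative serving — not a feasible corner.
kale + broccoli: intersection lies outside the first quadrant.
spinach + broccoli: the both-tight solution has a negative serving — not a feasible corner.
The minimum over all feasible corners is $3.52.

$3.52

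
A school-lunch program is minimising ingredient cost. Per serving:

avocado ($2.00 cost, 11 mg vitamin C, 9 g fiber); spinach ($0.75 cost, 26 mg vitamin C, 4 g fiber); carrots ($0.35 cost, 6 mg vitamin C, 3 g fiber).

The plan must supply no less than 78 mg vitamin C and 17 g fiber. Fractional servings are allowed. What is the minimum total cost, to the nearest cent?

$2.68

avocado only: max(78/11, 17/9) = 7.091 servings → $14.18.
spinach only: max(78/26, 17/4) = 4.25 servings → $3.19.
carrots only: max(78/6, 17/3) = 13 servings → $4.55.
avocado + spinach with both tight: 0.6842 servings and 2.711 servings → $3.40.
avocado + carrots: intersection lies outside the first quadrant.
spinach + carrots with both tight: 2.444 servings and 2.407 servings → $2.68.
The minimum over all feasible corners is $2.68.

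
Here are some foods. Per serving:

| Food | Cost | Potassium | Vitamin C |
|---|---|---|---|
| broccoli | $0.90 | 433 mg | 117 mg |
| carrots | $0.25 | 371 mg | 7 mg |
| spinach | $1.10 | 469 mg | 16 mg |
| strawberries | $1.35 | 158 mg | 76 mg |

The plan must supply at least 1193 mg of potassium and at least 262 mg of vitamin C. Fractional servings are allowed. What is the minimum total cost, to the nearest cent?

broccoli only: max(1193/433, 262/117) = 2.755 servings → $2.48.
carrots only: max(1193/371, 262/7) = 37.43 servings → $9.36.
spinach only: max(1193/469, 262/16) = 16.38 servings → $18.01.
strawberries only: max(1193/158, 262/76) = 7.551 servings → $10.19.
broccoli + carrots with both tight: 2.201 servings and 0.6473 servings → $2.14.
broccoli + spinach with both tight: 2.165 servings and 0.5451 servings → $2.55.
broccoli + strawberries with both targets exact would need a negative amount; discard.
carrots + spinach with both targets exact would need a negative amount; discard.
carrots + strawberries with both tight: 1.819 servings and 3.28 servings → $4.88.
spinach + strawberries with both tight: 1.488 servings and 3.134 servings → $5.87.
The minimum over all feasible corners is $2.14.

$2.14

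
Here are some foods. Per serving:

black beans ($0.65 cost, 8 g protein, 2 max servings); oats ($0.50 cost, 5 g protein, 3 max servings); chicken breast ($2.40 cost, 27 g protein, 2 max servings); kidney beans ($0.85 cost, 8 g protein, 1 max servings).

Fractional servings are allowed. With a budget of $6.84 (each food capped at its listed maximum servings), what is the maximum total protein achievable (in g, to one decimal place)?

77.4 g

Protein per dollar: black beans 12.31, chicken breast 11.25, oats 10, kidney beans 9.412.
Take 2 servings of black beans: spends $1.30, +16.0 g protein (running total 16.0 g).
Take 2 servings of chicken breast: spends $4.80, +54.0 g protein (running total 70.0 g).
Take 1.48 servings of oats: spends $0.74, +7.4 g protein (running total 77.4 g).
Greedy by best ratio exhausts the cost allowance optimally: 77.4 g.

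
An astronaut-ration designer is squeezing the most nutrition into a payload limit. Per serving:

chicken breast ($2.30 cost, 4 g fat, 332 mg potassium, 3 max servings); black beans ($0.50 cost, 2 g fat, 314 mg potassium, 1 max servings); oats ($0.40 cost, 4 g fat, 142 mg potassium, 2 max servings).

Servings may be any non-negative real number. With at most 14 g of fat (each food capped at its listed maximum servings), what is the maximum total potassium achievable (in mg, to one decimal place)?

Potassium per g fat: black beans 157, chicken breast 83, oats 35.5.
Take 1 serving of black beans: uses 2 g fat, +314.0 mg potassium (running total 314.0 mg).
Take 3 servings of chicken breast: uses 12 g fat, +996.0 mg potassium (running total 1310.0 mg).
Filling greedily by potassium-per-g fat is optimal for one linear limit, giving 1310.0 mg.

1310.0 mg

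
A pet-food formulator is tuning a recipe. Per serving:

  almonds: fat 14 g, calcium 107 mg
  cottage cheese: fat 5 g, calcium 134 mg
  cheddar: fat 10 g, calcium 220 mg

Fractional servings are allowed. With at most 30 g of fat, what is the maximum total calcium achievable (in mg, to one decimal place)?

Calcium per g fat: cottage cheese 26.8, cheddar 22, almonds 7.643.
With no serving limits, spend the whole fat allowance on cottage cheese: 30 g / 5 g × 134 mg = 804.0 mg.

804.0 mg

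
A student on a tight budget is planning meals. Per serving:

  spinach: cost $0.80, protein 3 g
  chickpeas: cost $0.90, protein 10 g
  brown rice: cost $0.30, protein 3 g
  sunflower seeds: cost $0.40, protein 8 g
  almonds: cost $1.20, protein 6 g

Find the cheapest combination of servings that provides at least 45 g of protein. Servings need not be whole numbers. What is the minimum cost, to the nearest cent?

Cost per g of protein: sunflower seeds $0.0500, chickpeas $0.0900, brown rice $0.1000, almonds $0.2000, spinach $0.2667.
With no serving limits, use only sunflower seeds: 45 g / 8 g = 5.625 servings × $0.40 = $2.25.

$2.25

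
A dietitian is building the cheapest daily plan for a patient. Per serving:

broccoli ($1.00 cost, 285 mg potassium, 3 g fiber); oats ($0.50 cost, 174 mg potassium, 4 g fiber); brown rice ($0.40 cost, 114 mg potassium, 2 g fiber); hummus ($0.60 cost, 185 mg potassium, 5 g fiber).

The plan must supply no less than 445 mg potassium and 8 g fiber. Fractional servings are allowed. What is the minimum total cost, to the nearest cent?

A basic optimal solution has at most two foods positive. Try each food alone and each pair with both targets met exactly.
broccoli only: max(445/285, 8/3) = 2.667 servings → $2.67.
oats only: max(445/174, 8/4) = 2.557 servings → $1.28.
brown rice only: max(445/114, 8/2) = 4 servings → $1.60.
hummus only: max(445/185, 8/5) = 2.405 servings → $1.44.
broccoli + oats with both tight: 0.6278 servings and 1.529 servings → $1.39.
broccoli + brown rice: intersection lies outside the first quadrant.
broccoli + hummus with both tight: 0.8563 servings and 1.086 servings → $1.51.
oats + brown rice with both tight: 0.2037 servings and 3.593 servings → $1.54.
oats + hummus with both targets exact would need a negative amount; discard.
brown rice + hummus with both tight: 3.725 servings and 0.11 servings → $1.56.
The minimum over all feasible corners is $1.28.

$1.28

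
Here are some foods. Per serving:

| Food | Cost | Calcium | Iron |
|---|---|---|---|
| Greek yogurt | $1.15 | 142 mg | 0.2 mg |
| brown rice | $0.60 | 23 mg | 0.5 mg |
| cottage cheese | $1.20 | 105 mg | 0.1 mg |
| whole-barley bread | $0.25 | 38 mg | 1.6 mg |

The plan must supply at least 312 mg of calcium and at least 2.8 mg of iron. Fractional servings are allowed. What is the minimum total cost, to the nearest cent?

This is a tiny linear program; its minimum lies at a vertex of the feasible set. List the vertices and price them.
Greek yogurt only: max(312/142, 2.8/0.2) = 14 servings → $16.10.
brown rice only: max(312/23, 2.8/0.5) = 13.57 servings → $8.14.
cottage cheese only: max(312/105, 2.8/0.1) = 28 servings → $33.60.
whole-barley bread only: max(312/38, 2.8/1.6) = 8.211 servings → $2.05.
Greek yogurt + brown rice with both tight: 1.38 servings and 5.048 servings → $4.62.
Greek yogurt + cottage cheese: the both-tight solution has a negative serving — not a feasible corner.
Greek yogurt + whole-barley bread with both tight: 1.789 servings and 1.526 servings → $2.44.
brown rice + cottage cheese with both tight: 5.235 servings and 1.825 servings → $5.33.
brown rice + whole-barley bread: intersection lies outside the first quadrant.
cottage cheese + whole-barley bread with both tight: 2.392 servings and 1.6 servings → $3.27.
So the least-cost plan costs $2.05.

$2.05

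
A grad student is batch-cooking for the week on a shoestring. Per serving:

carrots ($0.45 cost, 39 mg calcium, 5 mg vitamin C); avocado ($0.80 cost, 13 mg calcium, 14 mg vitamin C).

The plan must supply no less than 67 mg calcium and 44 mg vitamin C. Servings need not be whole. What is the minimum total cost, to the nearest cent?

$2.64

carrots only: max(67/39, 44/5) = 8.8 servings → $3.96.
avocado only: max(67/13, 44/14) = 5.154 servings → $4.12.
carrots + avocado with both tight: 0.7609 servings and 2.871 servings → $2.64.
Cheapest feasible corner: $2.64.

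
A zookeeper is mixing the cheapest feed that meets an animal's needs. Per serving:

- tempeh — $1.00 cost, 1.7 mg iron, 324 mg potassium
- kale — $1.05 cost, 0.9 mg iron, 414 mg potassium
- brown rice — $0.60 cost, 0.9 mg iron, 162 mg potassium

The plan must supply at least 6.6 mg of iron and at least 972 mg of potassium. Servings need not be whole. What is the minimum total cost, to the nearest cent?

An LP optimum is at a vertex; with two nutrient constraints at most two foods are used. Check each candidate.
tempeh only: max(6.6/1.7, 972/324) = 3.882 servings → $3.88.
kale only: max(6.6/0.9, 972/414) = 7.333 servings → $7.70.
brown rice only: max(6.6/0.9, 972/162) = 7.333 servings → $4.40.
tempeh + kale: the both-tight solution has a negative serving — not a feasible corner.
tempeh + brown rice with both targets exact would need a negative amount; discard.
kale + brown rice: the both-tight solution has a negative serving — not a feasible corner.
Cheapest feasible corner: $3.88.

$3.88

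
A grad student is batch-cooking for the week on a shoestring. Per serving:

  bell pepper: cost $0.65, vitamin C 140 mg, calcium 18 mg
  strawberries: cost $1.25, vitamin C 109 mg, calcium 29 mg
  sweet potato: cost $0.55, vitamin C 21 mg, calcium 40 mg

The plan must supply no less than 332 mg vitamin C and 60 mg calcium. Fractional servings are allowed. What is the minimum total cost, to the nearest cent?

Minimising a linear cost over {vitamin C ≥ 332, calcium ≥ 60, servings ≥ 0} — the optimum is at a vertex, using one or two foods.
bell pepper only: max(332/140, 60/18) = 3.333 servings → $2.17.
strawberries only: max(332/109, 60/29) = 3.046 servings → $3.81.
sweet potato only: max(332/21, 60/40) = 15.81 servings → $8.70.
bell pepper + strawberries with both tight: 1.472 servings and 1.155 servings → $2.40.
bell pepper + sweet potato with both tight: 2.302 servings and 0.4642 servings → $1.75.
strawberries + sweet potato: the both-tight solution has a negative serving — not a feasible corner.
So the least-cost plan costs $1.75.

$1.75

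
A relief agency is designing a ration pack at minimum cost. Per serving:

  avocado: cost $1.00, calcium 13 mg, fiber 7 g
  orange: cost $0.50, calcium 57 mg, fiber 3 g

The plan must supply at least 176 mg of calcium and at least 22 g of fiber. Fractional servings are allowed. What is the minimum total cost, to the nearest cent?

$3.33

Compare the cost at each extreme point of the feasible region.
avocado only: max(176/13, 22/7) = 13.54 servings → $13.54.
orange only: max(176/57, 22/3) = 7.333 servings → $3.67.
avocado + orange with both tight: 2.017 servings and 2.628 servings → $3.33.
The minimum over all feasible corners is $3.33.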